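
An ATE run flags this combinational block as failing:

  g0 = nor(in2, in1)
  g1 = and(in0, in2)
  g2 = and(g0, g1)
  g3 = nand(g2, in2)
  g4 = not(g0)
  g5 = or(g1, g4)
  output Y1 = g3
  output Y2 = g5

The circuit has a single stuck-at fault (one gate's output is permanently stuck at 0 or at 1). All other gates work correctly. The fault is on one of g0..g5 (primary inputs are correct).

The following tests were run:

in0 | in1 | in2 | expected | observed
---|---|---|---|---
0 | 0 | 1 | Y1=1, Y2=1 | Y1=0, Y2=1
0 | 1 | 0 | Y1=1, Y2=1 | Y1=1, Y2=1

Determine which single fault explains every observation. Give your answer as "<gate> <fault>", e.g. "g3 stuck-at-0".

Fault-free values for test 1 (in0=0, in1=0, in2=1): g0=0, g1=0, g2=0, g3=1, g4=1, g5=1, giving Y1=1, Y2=1. Observed Y1=0, Y2=1.
Test 1: faults giving observed Y1=0, Y2=1 are {g2 stuck-at-1, g3 stuck-at-0}.
Test 2 (in0=0, in1=1, in2=0): fault-free g0=0, g1=0, g2=0, g3=1, g4=1, g5=1 → Y1=1, Y2=1; observed Y1=1, Y2=1. Eliminates g3 stuck-at-0.
Only g2 stuck-at-1 is consistent with every test.

g2 stuck-at-1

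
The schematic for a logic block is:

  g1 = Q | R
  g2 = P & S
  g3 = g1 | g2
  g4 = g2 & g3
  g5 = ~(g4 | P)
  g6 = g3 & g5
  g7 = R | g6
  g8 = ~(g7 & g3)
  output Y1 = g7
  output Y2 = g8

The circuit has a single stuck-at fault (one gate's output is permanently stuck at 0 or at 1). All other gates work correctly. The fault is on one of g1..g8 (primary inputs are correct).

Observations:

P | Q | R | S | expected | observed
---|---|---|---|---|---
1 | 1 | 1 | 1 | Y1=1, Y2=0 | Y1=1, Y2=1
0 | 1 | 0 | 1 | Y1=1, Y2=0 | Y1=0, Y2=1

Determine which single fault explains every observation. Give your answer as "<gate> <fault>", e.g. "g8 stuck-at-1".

g3 stuck-at-0

Fault-free values for test 1 (P=1, Q=1, R=1, S=1): g1=1, g2=1, g3=1, g4=1, g5=0, g6=0, g7=1, g8=0, giving Y1=1, Y2=0. Observed Y1=1, Y2=1.
Test 1: faults giving observed Y1=1, Y2=1 are {g3 stuck-at-0, g8 stuck-at-1}.
Test 2 (P=0, Q=1, R=0, S=1): fault-free g1=1, g2=0, g3=1, g4=0, g5=1, g6=1, g7=1, g8=0 → Y1=1, Y2=0; observed Y1=0, Y2=1. Eliminates g8 stuck-at-1.
Only g3 stuck-at-0 is consistent with every test.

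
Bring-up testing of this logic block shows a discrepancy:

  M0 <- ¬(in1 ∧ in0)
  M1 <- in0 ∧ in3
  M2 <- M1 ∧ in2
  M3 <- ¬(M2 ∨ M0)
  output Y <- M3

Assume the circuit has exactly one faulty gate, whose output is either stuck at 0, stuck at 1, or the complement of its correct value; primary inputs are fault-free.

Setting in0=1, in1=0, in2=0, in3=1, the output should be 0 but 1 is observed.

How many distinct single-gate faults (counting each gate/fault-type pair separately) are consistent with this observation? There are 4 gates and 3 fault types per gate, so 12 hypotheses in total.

4

Fault-free: M0=1, M1=1, M2=0, M3=0 → 0. Observed 1.
  M0 stuck-at-0: output 1 ✓
  M0 stuck-at-1: output 0 ✗
  M0 inverted output: output 1 ✓
  M1 stuck-at-0: output 0 ✗
  M1 stuck-at-1: output 0 ✗
  M1 inverted output: output 0 ✗
  M2 stuck-at-0: output 0 ✗
  M2 stuck-at-1: output 0 ✗
  M2 inverted output: output 0 ✗
  M3 stuck-at-0: output 0 ✗
  M3 stuck-at-1: output 1 ✓
  M3 inverted output: output 1 ✓
Consistent faults: {M0 stuck-at-0, M0 inverted output, M3 stuck-at-1, M3 inverted output} — 4 in all.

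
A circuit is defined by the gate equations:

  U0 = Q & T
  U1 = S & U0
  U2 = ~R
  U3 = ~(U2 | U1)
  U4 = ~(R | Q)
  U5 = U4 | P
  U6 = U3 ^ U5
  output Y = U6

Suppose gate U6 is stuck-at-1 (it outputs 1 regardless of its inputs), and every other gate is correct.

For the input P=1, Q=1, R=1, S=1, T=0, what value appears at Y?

1

Propagate with U6 forced: U0=0, U1=0, U2=0, U3=1, U4=0, U5=1, U6=1 [stuck-at-1].
So Y = 1. (Without the fault it would be 0.)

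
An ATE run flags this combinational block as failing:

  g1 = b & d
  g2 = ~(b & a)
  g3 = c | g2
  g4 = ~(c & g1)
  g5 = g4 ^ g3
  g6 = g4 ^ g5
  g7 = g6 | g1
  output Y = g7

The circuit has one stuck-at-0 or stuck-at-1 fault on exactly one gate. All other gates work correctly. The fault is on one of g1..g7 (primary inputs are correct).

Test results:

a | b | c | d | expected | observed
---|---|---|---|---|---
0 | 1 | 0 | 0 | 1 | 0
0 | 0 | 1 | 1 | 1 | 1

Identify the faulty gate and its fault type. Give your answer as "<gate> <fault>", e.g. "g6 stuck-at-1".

g2 stuck-at-0

Fault-free values for test 1 (a=0, b=1, c=0, d=0): g1=0, g2=1, g3=1, g4=1, g5=0, g6=1, g7=1, giving Y=1. Observed 0.
Test 1: faults giving observed 0 are {g2 stuck-at-0, g3 stuck-at-0, g5 stuck-at-1, g6 stuck-at-0, g7 stuck-at-0}.
Test 2 (a=0, b=0, c=1, d=1): fault-free g1=0, g2=1, g3=1, g4=1, g5=0, g6=1, g7=1 → 1; observed 1. Eliminates g3 stuck-at-0, g5 stuck-at-1, g6 stuck-at-0, g7 stuck-at-0.
Only g2 stuck-at-0 is consistent with every test.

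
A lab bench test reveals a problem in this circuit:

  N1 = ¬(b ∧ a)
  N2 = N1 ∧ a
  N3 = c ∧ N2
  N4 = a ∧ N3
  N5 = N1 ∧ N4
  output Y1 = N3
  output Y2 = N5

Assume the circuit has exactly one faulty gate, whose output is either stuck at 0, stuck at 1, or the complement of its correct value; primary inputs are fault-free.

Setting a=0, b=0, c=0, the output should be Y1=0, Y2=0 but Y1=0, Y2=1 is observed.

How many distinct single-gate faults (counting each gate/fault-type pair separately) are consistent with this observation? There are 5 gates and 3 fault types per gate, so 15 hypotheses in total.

4

Fault-free: N1=1, N2=0, N3=0, N4=0, N5=0 → Y1=0, Y2=0. Observed Y1=0, Y2=1.
  N1: none of the 3 fault types match ✗
  N2: none of the 3 fault types match ✗
  N3: none of the 3 fault types match ✗
  N4: stuck-at-1, inverted output ✓; others ✗
  N5: stuck-at-1, inverted output ✓; others ✗
Consistent faults: {N4 stuck-at-1, N4 inverted output, N5 stuck-at-1, N5 inverted output} — 4 in all.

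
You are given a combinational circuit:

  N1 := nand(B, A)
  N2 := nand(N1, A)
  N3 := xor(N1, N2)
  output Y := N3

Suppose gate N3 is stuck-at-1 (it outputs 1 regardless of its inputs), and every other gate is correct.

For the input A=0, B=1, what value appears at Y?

1

Propagate with N3 forced: N1=1, N2=1, N3=1 [stuck-at-1].
So Y = 1. (Without the fault it would be 0.)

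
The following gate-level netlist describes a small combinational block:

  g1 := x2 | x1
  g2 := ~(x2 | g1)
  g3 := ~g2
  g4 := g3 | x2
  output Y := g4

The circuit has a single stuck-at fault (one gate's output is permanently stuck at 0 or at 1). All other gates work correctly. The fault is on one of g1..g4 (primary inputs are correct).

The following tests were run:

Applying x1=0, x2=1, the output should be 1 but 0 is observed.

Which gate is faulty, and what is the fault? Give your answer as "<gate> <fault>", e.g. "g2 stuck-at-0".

Fault-free values for test 1 (x1=0, x2=1): g1=1, g2=0, g3=1, g4=1, giving Y=1. Observed 0.
Test 1: faults giving observed 0 are {g4 stuck-at-0}.
Only g4 stuck-at-0 is consistent with every test.

g4 stuck-at-0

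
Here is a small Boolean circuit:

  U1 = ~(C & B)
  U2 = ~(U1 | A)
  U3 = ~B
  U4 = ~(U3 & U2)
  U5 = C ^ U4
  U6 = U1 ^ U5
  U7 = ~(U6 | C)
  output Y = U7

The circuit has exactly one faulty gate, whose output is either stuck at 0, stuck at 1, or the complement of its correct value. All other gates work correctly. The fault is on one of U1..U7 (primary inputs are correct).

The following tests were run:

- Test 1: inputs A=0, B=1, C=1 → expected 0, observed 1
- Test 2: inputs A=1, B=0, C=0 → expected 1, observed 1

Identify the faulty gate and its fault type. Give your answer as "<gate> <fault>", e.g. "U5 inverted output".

Fault-free values for test 1 (A=0, B=1, C=1): U1=0, U2=1, U3=0, U4=1, U5=0, U6=0, U7=0, giving Y=0. Observed 1.
Test 1: faults giving observed 1 are {U7 stuck-at-1, U7 inverted output}.
Test 2 (A=1, B=0, C=0): fault-free U1=1, U2=0, U3=1, U4=1, U5=1, U6=0, U7=1 → 1; observed 1. Eliminates U7 inverted output.
Only U7 stuck-at-1 is consistent with every test.

U7 stuck-at-1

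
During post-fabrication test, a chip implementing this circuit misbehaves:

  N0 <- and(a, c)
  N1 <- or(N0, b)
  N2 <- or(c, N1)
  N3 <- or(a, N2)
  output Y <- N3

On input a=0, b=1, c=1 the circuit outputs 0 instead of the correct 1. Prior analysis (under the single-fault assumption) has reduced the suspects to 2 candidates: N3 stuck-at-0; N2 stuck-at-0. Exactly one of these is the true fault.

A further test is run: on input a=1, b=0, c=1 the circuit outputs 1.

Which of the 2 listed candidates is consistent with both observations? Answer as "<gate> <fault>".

Evaluate each candidate on input a=1, b=0, c=1:
  N3 stuck-at-0: N0=1, N1=1, N2=1, N3=0 [stuck-at-0] → 0 — eliminated
  N2 stuck-at-0: N0=1, N1=1, N2=0 [stuck-at-0], N3=1 → 1 — matches
Only N2 stuck-at-0 reproduces the observed 1.

N2 stuck-at-0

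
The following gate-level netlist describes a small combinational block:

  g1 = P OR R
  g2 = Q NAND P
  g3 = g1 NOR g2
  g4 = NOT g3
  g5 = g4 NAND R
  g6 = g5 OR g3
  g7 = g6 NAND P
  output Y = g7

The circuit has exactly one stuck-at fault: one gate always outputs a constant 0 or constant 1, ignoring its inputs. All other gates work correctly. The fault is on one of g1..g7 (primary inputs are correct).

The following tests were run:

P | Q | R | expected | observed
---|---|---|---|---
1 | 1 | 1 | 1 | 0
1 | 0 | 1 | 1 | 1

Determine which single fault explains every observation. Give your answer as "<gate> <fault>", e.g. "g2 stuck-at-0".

Fault-free values for test 1 (P=1, Q=1, R=1): g1=1, g2=0, g3=0, g4=1, g5=0, g6=0, g7=1, giving Y=1. Observed 0.
Test 1: faults giving observed 0 are {g1 stuck-at-0, g3 stuck-at-1, g4 stuck-at-0, g5 stuck-at-1, g6 stuck-at-1, g7 stuck-at-0}.
Test 2 (P=1, Q=0, R=1): fault-free g1=1, g2=1, g3=0, g4=1, g5=0, g6=0, g7=1 → 1; observed 1. Eliminates g3 stuck-at-1, g4 stuck-at-0, g5 stuck-at-1, g6 stuck-at-1, g7 stuck-at-0.
Only g1 stuck-at-0 is consistent with every test.

g1 stuck-at-0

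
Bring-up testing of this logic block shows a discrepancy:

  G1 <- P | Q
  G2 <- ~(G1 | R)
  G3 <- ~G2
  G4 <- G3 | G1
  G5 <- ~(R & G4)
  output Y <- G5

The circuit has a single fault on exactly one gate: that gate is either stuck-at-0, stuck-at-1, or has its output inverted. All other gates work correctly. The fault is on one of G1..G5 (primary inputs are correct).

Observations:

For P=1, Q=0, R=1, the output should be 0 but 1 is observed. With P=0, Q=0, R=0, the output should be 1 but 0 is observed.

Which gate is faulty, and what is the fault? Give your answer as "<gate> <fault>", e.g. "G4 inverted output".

Fault-free values for test 1 (P=1, Q=0, R=1): G1=1, G2=0, G3=1, G4=1, G5=0, giving Y=0. Observed 1.
Test 1: faults giving observed 1 are {G4 stuck-at-0, G4 inverted output, G5 stuck-at-1, G5 inverted output}.
Test 2 (P=0, Q=0, R=0): fault-free G1=0, G2=1, G3=0, G4=0, G5=1 → 1; observed 0. Eliminates G4 stuck-at-0, G4 inverted output, G5 stuck-at-1.
Only G5 inverted output is consistent with every test.

G5 inverted output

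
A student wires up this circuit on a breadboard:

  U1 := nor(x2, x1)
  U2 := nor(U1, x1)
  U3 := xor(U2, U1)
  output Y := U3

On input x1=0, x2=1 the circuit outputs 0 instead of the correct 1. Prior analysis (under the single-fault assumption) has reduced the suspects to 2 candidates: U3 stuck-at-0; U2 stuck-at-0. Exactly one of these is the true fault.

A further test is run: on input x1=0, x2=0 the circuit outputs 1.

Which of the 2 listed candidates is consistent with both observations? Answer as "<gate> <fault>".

U2 stuck-at-0

Evaluate each candidate on input x1=0, x2=0:
  U3 stuck-at-0: U1=1, U2=0, U3=0 [stuck-at-0] → 0 — eliminated
  U2 stuck-at-0: U1=1, U2=0 [stuck-at-0], U3=1 → 1 — matches
Only U2 stuck-at-0 reproduces the observed 1.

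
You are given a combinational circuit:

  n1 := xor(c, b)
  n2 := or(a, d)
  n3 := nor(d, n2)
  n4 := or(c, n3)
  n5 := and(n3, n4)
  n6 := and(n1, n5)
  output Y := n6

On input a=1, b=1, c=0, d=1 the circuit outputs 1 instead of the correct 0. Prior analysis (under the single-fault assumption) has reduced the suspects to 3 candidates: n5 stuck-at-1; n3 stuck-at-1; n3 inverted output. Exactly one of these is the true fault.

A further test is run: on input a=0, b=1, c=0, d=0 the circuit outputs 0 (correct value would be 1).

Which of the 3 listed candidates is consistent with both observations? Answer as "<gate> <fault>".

n3 inverted output

Evaluate each candidate on input a=0, b=1, c=0, d=0:
  n5 stuck-at-1: n1=1, n2=0, n3=1, n4=1, n5=1 [stuck-at-1], n6=1 → 1 — eliminated
  n3 stuck-at-1: n1=1, n2=0, n3=1 [stuck-at-1], n4=1, n5=1, n6=1 → 1 — eliminated
  n3 inverted output: n1=1, n2=0, n3=0 [inverted output], n4=0, n5=0, n6=0 → 0 — matches
Only n3 inverted output reproduces the observed 0.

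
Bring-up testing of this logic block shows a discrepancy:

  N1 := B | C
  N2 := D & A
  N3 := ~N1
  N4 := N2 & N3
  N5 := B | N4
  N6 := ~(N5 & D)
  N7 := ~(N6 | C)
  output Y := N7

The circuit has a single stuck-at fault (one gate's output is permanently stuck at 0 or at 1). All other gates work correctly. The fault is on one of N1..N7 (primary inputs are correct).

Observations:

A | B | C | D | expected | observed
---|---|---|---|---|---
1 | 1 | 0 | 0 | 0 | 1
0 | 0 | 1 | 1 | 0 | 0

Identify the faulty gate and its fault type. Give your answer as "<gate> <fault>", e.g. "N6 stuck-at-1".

N6 stuck-at-0

Fault-free values for test 1 (A=1, B=1, C=0, D=0): N1=1, N2=0, N3=0, N4=0, N5=1, N6=1, N7=0, giving Y=0. Observed 1.
Test 1: faults giving observed 1 are {N6 stuck-at-0, N7 stuck-at-1}.
Test 2 (A=0, B=0, C=1, D=1): fault-free N1=1, N2=0, N3=0, N4=0, N5=0, N6=1, N7=0 → 0; observed 0. Eliminates N7 stuck-at-1.
Only N6 stuck-at-0 is consistent with every test.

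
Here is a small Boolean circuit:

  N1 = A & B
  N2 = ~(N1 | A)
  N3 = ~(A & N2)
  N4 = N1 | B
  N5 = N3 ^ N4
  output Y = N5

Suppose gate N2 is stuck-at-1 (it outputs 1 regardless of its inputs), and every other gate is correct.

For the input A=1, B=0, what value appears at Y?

0

Propagate with N2 forced: N1=0, N2=1 [stuck-at-1], N3=0, N4=0, N5=0.
So Y = 0. (Without the fault it would be 1.)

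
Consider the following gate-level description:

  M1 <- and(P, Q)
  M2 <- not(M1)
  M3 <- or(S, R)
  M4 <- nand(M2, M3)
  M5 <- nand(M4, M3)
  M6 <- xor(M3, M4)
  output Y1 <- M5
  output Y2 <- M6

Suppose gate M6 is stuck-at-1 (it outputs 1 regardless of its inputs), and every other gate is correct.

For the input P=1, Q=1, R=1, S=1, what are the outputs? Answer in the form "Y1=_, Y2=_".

Propagate with M6 forced: M1=1, M2=0, M3=1, M4=1, M5=0, M6=1 [stuck-at-1].
So the outputs are Y1=0, Y2=1. (Without the fault they would be Y1=0, Y2=0.)

Y1=0, Y2=1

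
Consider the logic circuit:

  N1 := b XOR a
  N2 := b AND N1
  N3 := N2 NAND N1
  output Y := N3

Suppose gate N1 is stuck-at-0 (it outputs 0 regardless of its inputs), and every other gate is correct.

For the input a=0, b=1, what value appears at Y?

1

Propagate with N1 forced: N1=0 [stuck-at-0], N2=0, N3=1.
So Y = 1. (Without the fault it would be 0.)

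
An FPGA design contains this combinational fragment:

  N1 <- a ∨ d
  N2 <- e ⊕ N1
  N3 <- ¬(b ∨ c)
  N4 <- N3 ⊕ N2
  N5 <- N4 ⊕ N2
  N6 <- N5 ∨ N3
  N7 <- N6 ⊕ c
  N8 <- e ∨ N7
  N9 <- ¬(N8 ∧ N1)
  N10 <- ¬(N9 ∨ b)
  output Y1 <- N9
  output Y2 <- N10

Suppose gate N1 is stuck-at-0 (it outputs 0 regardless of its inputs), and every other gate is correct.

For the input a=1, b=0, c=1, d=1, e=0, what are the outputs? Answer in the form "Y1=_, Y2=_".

Y1=1, Y2=0

Propagate with N1 forced: N1=0 [stuck-at-0], N2=0, N3=0, N4=0, N5=0, N6=0, N7=1, N8=1, N9=1, N10=0.
So the outputs are Y1=1, Y2=0. (Without the fault they would be Y1=0, Y2=1.)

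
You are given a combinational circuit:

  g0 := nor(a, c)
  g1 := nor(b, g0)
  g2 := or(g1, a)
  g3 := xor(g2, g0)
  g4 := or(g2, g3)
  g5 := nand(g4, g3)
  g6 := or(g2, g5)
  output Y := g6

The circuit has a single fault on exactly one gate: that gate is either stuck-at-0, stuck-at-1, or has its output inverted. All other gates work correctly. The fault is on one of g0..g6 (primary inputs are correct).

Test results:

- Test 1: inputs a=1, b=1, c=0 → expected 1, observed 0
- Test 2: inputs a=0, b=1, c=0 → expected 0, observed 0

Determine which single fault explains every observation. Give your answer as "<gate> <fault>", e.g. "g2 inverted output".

Fault-free values for test 1 (a=1, b=1, c=0): g0=0, g1=0, g2=1, g3=1, g4=1, g5=0, g6=1, giving Y=1. Observed 0.
Test 1: faults giving observed 0 are {g6 stuck-at-0, g6 inverted output}.
Test 2 (a=0, b=1, c=0): fault-free g0=1, g1=0, g2=0, g3=1, g4=1, g5=0, g6=0 → 0; observed 0. Eliminates g6 inverted output.
Only g6 stuck-at-0 is consistent with every test.

g6 stuck-at-0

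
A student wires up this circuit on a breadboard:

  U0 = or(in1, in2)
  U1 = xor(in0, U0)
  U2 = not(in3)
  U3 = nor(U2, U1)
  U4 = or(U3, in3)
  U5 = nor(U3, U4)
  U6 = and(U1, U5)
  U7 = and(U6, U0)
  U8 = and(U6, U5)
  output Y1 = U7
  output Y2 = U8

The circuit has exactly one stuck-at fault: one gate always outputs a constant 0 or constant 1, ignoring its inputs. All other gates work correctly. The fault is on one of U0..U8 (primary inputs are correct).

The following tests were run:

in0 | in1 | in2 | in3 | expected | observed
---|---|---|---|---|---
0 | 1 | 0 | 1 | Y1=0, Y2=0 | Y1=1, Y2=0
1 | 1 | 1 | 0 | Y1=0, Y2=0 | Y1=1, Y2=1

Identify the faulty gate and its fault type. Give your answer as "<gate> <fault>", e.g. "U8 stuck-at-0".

U6 stuck-at-1

Fault-free values for test 1 (in0=0, in1=1, in2=0, in3=1): U0=1, U1=1, U2=0, U3=0, U4=1, U5=0, U6=0, U7=0, U8=0, giving Y1=0, Y2=0. Observed Y1=1, Y2=0.
Test 1: faults giving observed Y1=1, Y2=0 are {U6 stuck-at-1, U7 stuck-at-1}.
Test 2 (in0=1, in1=1, in2=1, in3=0): fault-free U0=1, U1=0, U2=1, U3=0, U4=0, U5=1, U6=0, U7=0, U8=0 → Y1=0, Y2=0; observed Y1=1, Y2=1. Eliminates U7 stuck-at-1.
Only U6 stuck-at-1 is consistent with every test.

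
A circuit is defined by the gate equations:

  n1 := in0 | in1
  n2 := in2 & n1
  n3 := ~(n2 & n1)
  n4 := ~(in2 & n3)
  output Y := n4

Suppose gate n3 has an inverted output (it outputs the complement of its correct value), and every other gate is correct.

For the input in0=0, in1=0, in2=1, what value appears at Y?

Propagate with n3 forced: n1=0, n2=0, n3=0 [inverted output], n4=1.
So Y = 1. (Without the fault it would be 0.)

1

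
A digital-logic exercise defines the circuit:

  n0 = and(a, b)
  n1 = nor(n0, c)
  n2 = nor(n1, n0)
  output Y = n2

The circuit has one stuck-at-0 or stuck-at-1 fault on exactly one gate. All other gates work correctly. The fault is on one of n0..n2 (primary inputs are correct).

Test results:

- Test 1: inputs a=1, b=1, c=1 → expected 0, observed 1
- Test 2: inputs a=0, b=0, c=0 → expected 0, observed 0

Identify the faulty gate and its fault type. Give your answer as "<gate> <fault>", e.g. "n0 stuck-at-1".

Fault-free values for test 1 (a=1, b=1, c=1): n0=1, n1=0, n2=0, giving Y=0. Observed 1.
Test 1: faults giving observed 1 are {n0 stuck-at-0, n2 stuck-at-1}.
Test 2 (a=0, b=0, c=0): fault-free n0=0, n1=1, n2=0 → 0; observed 0. Eliminates n2 stuck-at-1.
Only n0 stuck-at-0 is consistent with every test.

n0 stuck-at-0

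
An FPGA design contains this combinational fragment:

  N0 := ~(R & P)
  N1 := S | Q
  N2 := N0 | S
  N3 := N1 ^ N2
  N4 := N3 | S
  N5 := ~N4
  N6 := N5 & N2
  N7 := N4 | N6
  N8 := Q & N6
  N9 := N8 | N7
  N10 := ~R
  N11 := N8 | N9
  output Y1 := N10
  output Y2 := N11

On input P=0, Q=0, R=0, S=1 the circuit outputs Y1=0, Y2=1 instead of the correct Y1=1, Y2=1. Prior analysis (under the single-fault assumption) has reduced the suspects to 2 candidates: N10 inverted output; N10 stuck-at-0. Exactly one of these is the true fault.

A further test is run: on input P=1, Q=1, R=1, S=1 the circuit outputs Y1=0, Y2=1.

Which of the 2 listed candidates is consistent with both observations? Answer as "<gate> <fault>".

Evaluate each candidate on input P=1, Q=1, R=1, S=1:
  N10 inverted output: N0=0, N1=1, N2=1, N3=0, N4=1, N5=0, N6=0, N7=1, N8=0, N9=1, N10=1 [inverted output], N11=1 → Y1=1, Y2=1 — eliminated
  N10 stuck-at-0: N0=0, N1=1, N2=1, N3=0, N4=1, N5=0, N6=0, N7=1, N8=0, N9=1, N10=0 [stuck-at-0], N11=1 → Y1=0, Y2=1 — matches
Only N10 stuck-at-0 reproduces the observed Y1=0, Y2=1.

N10 stuck-at-0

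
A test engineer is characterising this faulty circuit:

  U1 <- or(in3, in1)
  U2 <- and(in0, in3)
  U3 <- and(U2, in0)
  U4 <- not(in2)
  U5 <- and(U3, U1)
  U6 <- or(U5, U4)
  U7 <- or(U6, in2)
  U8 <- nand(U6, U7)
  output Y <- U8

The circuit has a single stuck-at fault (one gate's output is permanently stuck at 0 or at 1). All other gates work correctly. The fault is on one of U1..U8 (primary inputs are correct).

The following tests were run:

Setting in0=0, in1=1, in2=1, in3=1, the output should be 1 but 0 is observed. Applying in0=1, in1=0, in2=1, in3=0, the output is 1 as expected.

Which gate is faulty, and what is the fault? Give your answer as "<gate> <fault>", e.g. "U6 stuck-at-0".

Fault-free values for test 1 (in0=0, in1=1, in2=1, in3=1): U1=1, U2=0, U3=0, U4=0, U5=0, U6=0, U7=1, U8=1, giving Y=1. Observed 0.
Test 1: faults giving observed 0 are {U3 stuck-at-1, U4 stuck-at-1, U5 stuck-at-1, U6 stuck-at-1, U8 stuck-at-0}.
Test 2 (in0=1, in1=0, in2=1, in3=0): fault-free U1=0, U2=0, U3=0, U4=0, U5=0, U6=0, U7=1, U8=1 → 1; observed 1. Eliminates U4 stuck-at-1, U5 stuck-at-1, U6 stuck-at-1, U8 stuck-at-0.
Only U3 stuck-at-1 is consistent with every test.

U3 stuck-at-1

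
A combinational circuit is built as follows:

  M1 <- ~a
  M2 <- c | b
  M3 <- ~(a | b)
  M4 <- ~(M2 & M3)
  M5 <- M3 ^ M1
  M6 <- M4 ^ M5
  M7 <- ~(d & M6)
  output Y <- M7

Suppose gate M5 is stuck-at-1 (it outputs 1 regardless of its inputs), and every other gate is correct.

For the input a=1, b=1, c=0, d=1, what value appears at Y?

Propagate with M5 forced: M1=0, M2=1, M3=0, M4=1, M5=1 [stuck-at-1], M6=0, M7=1.
So Y = 1. (Without the fault it would be 0.)

1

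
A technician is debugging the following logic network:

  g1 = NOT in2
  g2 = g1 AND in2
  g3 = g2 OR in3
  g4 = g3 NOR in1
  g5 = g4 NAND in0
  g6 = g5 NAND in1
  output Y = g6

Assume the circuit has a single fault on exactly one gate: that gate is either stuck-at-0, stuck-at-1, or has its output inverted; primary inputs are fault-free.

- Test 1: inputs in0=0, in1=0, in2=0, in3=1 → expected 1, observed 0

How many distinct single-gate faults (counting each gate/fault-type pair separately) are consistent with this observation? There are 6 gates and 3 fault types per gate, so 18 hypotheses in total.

2

Fault-free: g1=1, g2=0, g3=1, g4=0, g5=1, g6=1 → 1. Observed 0.
  g1: none of the 3 fault types match ✗
  g2: none of the 3 fault types match ✗
  g3: none of the 3 fault types match ✗
  g4: none of the 3 fault types match ✗
  g5: none of the 3 fault types match ✗
  g6: stuck-at-0, inverted output ✓; others ✗
Consistent faults: {g6 stuck-at-0, g6 inverted output} — 2 in all.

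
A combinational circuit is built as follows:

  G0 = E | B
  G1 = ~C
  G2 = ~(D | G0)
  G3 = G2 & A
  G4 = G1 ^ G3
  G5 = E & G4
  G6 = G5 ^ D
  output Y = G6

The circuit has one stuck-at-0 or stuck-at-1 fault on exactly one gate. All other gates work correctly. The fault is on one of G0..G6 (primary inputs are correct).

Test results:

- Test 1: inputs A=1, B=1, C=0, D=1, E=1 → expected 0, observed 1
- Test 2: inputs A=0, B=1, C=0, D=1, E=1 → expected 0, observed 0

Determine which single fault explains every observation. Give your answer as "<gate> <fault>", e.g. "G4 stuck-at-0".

G2 stuck-at-1

Fault-free values for test 1 (A=1, B=1, C=0, D=1, E=1): G0=1, G1=1, G2=0, G3=0, G4=1, G5=1, G6=0, giving Y=0. Observed 1.
Test 1: faults giving observed 1 are {G1 stuck-at-0, G2 stuck-at-1, G3 stuck-at-1, G4 stuck-at-0, G5 stuck-at-0, G6 stuck-at-1}.
Test 2 (A=0, B=1, C=0, D=1, E=1): fault-free G0=1, G1=1, G2=0, G3=0, G4=1, G5=1, G6=0 → 0; observed 0. Eliminates G1 stuck-at-0, G3 stuck-at-1, G4 stuck-at-0, G5 stuck-at-0, G6 stuck-at-1.
Only G2 stuck-at-1 is consistent with every test.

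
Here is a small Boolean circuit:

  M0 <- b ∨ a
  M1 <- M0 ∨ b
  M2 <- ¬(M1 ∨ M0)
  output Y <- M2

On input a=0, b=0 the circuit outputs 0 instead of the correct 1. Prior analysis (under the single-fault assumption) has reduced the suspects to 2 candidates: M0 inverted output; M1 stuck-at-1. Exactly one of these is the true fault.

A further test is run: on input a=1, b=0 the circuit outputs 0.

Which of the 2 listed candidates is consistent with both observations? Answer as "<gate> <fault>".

M1 stuck-at-1

Evaluate each candidate on input a=1, b=0:
  M0 inverted output: M0=0 [inverted output], M1=0, M2=1 → 1 — eliminated
  M1 stuck-at-1: M0=1, M1=1 [stuck-at-1], M2=0 → 0 — matches
Only M1 stuck-at-1 reproduces the observed 0.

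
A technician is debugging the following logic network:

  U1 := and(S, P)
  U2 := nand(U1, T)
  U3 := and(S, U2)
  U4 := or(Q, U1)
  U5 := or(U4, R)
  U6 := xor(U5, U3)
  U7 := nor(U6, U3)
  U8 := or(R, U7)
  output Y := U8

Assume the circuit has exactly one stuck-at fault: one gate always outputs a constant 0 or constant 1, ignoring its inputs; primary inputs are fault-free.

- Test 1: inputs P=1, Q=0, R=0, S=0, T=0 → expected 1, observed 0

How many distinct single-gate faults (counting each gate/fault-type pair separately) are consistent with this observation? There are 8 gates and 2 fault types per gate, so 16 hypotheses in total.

Fault-free: U1=0, U2=1, U3=0, U4=0, U5=0, U6=0, U7=1, U8=1 → 1. Observed 0.
  U1: stuck-at-1 ✓; others ✗
  U2: none of the 2 fault types match ✗
  U3: stuck-at-1 ✓; others ✗
  U4: stuck-at-1 ✓; others ✗
  U5: stuck-at-1 ✓; others ✗
  U6: stuck-at-1 ✓; others ✗
  U7: stuck-at-0 ✓; others ✗
  U8: stuck-at-0 ✓; others ✗
Consistent faults: {U1 stuck-at-1, U3 stuck-at-1, U4 stuck-at-1, U5 stuck-at-1, U6 stuck-at-1, U7 stuck-at-0, U8 stuck-at-0} — 7 in all.

7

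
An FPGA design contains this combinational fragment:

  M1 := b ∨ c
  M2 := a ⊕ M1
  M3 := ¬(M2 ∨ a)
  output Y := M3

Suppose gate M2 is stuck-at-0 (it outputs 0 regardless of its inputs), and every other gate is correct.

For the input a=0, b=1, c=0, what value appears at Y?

Propagate with M2 forced: M1=1, M2=0 [stuck-at-0], M3=1.
So Y = 1. (Without the fault it would be 0.)

1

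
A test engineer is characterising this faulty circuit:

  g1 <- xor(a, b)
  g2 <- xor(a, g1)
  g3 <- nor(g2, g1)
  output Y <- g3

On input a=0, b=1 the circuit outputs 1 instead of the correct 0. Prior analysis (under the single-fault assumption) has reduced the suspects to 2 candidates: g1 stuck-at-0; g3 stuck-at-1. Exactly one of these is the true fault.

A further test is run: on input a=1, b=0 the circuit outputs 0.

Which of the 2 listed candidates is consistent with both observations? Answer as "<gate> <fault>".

Evaluate each candidate on input a=1, b=0:
  g1 stuck-at-0: g1=0 [stuck-at-0], g2=1, g3=0 → 0 — matches
  g3 stuck-at-1: g1=1, g2=0, g3=1 [stuck-at-1] → 1 — eliminated
Only g1 stuck-at-0 reproduces the observed 0.

g1 stuck-at-0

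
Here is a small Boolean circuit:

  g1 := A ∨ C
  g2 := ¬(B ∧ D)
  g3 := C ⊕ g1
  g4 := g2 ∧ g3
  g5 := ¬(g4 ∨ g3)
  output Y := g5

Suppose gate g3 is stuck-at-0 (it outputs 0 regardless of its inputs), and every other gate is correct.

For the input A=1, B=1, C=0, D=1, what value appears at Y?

Propagate with g3 forced: g1=1, g2=0, g3=0 [stuck-at-0], g4=0, g5=1.
So Y = 1. (Without the fault it would be 0.)

1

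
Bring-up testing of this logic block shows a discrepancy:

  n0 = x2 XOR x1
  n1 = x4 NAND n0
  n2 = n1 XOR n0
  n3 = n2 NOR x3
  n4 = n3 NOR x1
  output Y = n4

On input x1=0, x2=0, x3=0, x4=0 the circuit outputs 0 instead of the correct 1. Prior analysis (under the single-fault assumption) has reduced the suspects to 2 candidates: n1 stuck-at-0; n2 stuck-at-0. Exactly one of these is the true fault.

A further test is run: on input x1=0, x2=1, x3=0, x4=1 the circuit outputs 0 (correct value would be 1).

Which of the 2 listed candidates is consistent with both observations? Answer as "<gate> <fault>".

Evaluate each candidate on input x1=0, x2=1, x3=0, x4=1:
  n1 stuck-at-0: n0=1, n1=0 [stuck-at-0], n2=1, n3=0, n4=1 → 1 — eliminated
  n2 stuck-at-0: n0=1, n1=0, n2=0 [stuck-at-0], n3=1, n4=0 → 0 — matches
Only n2 stuck-at-0 reproduces the observed 0.

n2 stuck-at-0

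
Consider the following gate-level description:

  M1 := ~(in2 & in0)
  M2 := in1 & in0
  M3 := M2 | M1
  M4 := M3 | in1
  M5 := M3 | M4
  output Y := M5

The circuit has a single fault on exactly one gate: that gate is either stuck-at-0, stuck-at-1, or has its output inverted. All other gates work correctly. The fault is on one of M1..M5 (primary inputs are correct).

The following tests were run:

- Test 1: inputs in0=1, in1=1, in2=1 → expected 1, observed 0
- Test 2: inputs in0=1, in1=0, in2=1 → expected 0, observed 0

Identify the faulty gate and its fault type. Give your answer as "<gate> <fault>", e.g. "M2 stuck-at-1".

Fault-free values for test 1 (in0=1, in1=1, in2=1): M1=0, M2=1, M3=1, M4=1, M5=1, giving Y=1. Observed 0.
Test 1: faults giving observed 0 are {M5 stuck-at-0, M5 inverted output}.
Test 2 (in0=1, in1=0, in2=1): fault-free M1=0, M2=0, M3=0, M4=0, M5=0 → 0; observed 0. Eliminates M5 inverted output.
Only M5 stuck-at-0 is consistent with every test.

M5 stuck-at-0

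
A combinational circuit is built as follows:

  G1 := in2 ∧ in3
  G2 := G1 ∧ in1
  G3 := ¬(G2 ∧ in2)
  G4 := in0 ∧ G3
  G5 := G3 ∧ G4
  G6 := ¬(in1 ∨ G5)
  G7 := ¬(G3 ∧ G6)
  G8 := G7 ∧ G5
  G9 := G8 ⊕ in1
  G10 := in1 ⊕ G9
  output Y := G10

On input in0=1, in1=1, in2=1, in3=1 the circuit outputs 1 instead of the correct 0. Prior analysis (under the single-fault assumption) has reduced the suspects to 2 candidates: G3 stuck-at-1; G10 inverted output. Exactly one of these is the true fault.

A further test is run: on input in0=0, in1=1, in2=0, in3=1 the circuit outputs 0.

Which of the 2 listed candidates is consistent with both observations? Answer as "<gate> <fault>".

G3 stuck-at-1

Evaluate each candidate on input in0=0, in1=1, in2=0, in3=1:
  G3 stuck-at-1: G1=0, G2=0, G3=1 [stuck-at-1], G4=0, G5=0, G6=0, G7=1, G8=0, G9=1, G10=0 → 0 — matches
  G10 inverted output: G1=0, G2=0, G3=1, G4=0, G5=0, G6=0, G7=1, G8=0, G9=1, G10=1 [inverted output] → 1 — eliminated
Only G3 stuck-at-1 reproduces the observed 0.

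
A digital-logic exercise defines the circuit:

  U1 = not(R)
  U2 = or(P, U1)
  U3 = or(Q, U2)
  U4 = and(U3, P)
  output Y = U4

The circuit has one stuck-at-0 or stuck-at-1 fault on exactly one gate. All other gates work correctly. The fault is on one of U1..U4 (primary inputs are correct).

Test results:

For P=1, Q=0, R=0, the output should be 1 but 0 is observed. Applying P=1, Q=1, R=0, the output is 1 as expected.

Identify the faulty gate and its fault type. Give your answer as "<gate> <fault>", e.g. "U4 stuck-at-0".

U2 stuck-at-0

Fault-free values for test 1 (P=1, Q=0, R=0): U1=1, U2=1, U3=1, U4=1, giving Y=1. Observed 0.
Test 1: faults giving observed 0 are {U2 stuck-at-0, U3 stuck-at-0, U4 stuck-at-0}.
Test 2 (P=1, Q=1, R=0): fault-free U1=1, U2=1, U3=1, U4=1 → 1; observed 1. Eliminates U3 stuck-at-0, U4 stuck-at-0.
Only U2 stuck-at-0 is consistent with every test.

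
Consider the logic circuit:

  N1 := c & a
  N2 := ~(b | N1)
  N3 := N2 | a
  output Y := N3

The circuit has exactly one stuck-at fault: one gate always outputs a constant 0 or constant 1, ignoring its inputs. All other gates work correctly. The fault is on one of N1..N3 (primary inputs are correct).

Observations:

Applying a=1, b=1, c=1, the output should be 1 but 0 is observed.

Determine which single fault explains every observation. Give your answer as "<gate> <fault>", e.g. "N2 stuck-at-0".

Fault-free values for test 1 (a=1, b=1, c=1): N1=1, N2=0, N3=1, giving Y=1. Observed 0.
Test 1: faults giving observed 0 are {N3 stuck-at-0}.
Only N3 stuck-at-0 is consistent with every test.

N3 stuck-at-0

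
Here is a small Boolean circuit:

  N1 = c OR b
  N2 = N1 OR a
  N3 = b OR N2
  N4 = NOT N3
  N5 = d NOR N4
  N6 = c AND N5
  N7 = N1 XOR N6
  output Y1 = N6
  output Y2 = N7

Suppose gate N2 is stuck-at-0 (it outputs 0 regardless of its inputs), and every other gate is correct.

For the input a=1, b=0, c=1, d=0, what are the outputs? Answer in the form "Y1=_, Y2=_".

Y1=0, Y2=1

Propagate with N2 forced: N1=1, N2=0 [stuck-at-0], N3=0, N4=1, N5=0, N6=0, N7=1.
So the outputs are Y1=0, Y2=1. (Without the fault they would be Y1=1, Y2=0.)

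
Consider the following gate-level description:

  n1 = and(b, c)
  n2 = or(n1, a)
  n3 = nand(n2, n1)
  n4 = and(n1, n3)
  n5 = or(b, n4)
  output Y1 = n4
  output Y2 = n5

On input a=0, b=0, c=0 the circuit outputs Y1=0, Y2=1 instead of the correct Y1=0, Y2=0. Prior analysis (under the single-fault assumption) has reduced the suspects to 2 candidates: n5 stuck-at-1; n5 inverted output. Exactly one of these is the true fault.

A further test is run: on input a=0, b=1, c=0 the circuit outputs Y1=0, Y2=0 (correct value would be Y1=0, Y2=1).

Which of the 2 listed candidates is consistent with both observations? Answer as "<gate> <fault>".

Evaluate each candidate on input a=0, b=1, c=0:
  n5 stuck-at-1: n1=0, n2=0, n3=1, n4=0, n5=1 [stuck-at-1] → Y1=0, Y2=1 — eliminated
  n5 inverted output: n1=0, n2=0, n3=1, n4=0, n5=0 [inverted output] → Y1=0, Y2=0 — matches
Only n5 inverted output reproduces the observed Y1=0, Y2=0.

n5 inverted output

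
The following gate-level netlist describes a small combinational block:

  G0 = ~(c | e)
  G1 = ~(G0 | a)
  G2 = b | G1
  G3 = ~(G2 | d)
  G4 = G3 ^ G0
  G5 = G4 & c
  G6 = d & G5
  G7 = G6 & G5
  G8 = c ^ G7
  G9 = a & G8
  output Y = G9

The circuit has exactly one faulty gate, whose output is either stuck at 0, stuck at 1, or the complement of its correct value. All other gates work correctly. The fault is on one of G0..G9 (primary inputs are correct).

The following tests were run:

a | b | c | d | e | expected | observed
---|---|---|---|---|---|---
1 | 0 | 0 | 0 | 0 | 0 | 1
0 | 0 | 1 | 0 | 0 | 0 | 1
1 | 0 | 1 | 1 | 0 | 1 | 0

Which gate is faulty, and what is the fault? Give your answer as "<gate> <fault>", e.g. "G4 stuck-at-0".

G9 inverted output

Fault-free values for test 1 (a=1, b=0, c=0, d=0, e=0): G0=1, G1=0, G2=0, G3=1, G4=0, G5=0, G6=0, G7=0, G8=0, G9=0, giving Y=0. Observed 1.
Test 1: faults giving observed 1 are {G7 stuck-at-1, G7 inverted output, G8 stuck-at-1, G8 inverted output, G9 stuck-at-1, G9 inverted output}.
Test 2 (a=0, b=0, c=1, d=0, e=0): fault-free G0=0, G1=1, G2=1, G3=0, G4=0, G5=0, G6=0, G7=0, G8=1, G9=0 → 0; observed 1. Eliminates G7 stuck-at-1, G7 inverted output, G8 stuck-at-1, G8 inverted output.
Test 3 (a=1, b=0, c=1, d=1, e=0): fault-free G0=0, G1=0, G2=0, G3=0, G4=0, G5=0, G6=0, G7=0, G8=1, G9=1 → 1; observed 0. Eliminates G9 stuck-at-1.
Only G9 inverted output is consistent with every test.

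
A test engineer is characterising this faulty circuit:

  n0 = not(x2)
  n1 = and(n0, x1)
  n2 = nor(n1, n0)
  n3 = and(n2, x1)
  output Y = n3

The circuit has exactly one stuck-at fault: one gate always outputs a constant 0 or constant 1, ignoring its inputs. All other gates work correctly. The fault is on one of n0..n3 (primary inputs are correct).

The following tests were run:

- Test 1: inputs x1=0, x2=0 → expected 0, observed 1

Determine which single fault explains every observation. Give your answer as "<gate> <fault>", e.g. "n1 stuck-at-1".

Fault-free values for test 1 (x1=0, x2=0): n0=1, n1=0, n2=0, n3=0, giving Y=0. Observed 1.
Test 1: faults giving observed 1 are {n3 stuck-at-1}.
Only n3 stuck-at-1 is consistent with every test.

n3 stuck-at-1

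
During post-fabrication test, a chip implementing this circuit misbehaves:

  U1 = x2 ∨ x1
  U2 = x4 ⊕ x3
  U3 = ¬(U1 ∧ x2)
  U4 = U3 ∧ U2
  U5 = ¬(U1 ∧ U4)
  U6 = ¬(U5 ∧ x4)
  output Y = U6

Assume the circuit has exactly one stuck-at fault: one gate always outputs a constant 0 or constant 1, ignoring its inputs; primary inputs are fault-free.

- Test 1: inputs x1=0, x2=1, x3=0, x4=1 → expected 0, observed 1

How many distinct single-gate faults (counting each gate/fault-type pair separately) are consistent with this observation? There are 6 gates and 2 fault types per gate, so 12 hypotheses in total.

Fault-free: U1=1, U2=1, U3=0, U4=0, U5=1, U6=0 → 0. Observed 1.
  U1 stuck-at-0: output 0 ✗
  U1 stuck-at-1: output 0 ✗
  U2 stuck-at-0: output 0 ✗
  U2 stuck-at-1: output 0 ✗
  U3 stuck-at-0: output 0 ✗
  U3 stuck-at-1: output 1 ✓
  U4 stuck-at-0: output 0 ✗
  U4 stuck-at-1: output 1 ✓
  U5 stuck-at-0: output 1 ✓
  U5 stuck-at-1: output 0 ✗
  U6 stuck-at-0: output 0 ✗
  U6 stuck-at-1: output 1 ✓
Consistent faults: {U3 stuck-at-1, U4 stuck-at-1, U5 stuck-at-0, U6 stuck-at-1} — 4 in all.

4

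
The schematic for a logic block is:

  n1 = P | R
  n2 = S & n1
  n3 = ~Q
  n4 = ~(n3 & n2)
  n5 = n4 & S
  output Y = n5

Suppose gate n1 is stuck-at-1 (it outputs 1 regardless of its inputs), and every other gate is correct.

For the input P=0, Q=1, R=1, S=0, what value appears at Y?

Propagate with n1 forced: n1=1 [stuck-at-1], n2=0, n3=0, n4=1, n5=0.
So Y = 0. (Same as the fault-free value — the fault is masked on this input.)

0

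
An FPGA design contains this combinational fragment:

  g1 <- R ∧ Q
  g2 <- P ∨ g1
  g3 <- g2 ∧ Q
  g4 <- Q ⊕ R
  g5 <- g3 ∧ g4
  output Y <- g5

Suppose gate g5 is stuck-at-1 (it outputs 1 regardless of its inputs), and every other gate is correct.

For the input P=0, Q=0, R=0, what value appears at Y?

Propagate with g5 forced: g1=0, g2=0, g3=0, g4=0, g5=1 [stuck-at-1].
So Y = 1. (Without the fault it would be 0.)

1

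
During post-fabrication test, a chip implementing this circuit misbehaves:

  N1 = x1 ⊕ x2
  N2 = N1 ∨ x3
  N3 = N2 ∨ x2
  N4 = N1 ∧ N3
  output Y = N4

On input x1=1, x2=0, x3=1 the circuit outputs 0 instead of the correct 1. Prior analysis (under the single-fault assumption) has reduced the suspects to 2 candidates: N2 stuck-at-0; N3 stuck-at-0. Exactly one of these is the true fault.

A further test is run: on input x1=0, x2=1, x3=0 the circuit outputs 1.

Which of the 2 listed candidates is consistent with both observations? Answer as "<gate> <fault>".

N2 stuck-at-0

Evaluate each candidate on input x1=0, x2=1, x3=0:
  N2 stuck-at-0: N1=1, N2=0 [stuck-at-0], N3=1, N4=1 → 1 — matches
  N3 stuck-at-0: N1=1, N2=1, N3=0 [stuck-at-0], N4=0 → 0 — eliminated
Only N2 stuck-at-0 reproduces the observed 1.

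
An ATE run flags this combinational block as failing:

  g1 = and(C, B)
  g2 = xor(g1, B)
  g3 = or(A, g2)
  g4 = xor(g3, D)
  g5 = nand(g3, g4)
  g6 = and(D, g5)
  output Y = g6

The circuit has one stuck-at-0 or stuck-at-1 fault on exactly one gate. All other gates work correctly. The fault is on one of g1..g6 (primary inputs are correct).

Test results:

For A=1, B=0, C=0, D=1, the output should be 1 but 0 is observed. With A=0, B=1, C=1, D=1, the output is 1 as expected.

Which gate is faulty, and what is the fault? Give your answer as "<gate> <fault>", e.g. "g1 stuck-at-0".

Fault-free values for test 1 (A=1, B=0, C=0, D=1): g1=0, g2=0, g3=1, g4=0, g5=1, g6=1, giving Y=1. Observed 0.
Test 1: faults giving observed 0 are {g4 stuck-at-1, g5 stuck-at-0, g6 stuck-at-0}.
Test 2 (A=0, B=1, C=1, D=1): fault-free g1=1, g2=0, g3=0, g4=1, g5=1, g6=1 → 1; observed 1. Eliminates g5 stuck-at-0, g6 stuck-at-0.
Only g4 stuck-at-1 is consistent with every test.

g4 stuck-at-1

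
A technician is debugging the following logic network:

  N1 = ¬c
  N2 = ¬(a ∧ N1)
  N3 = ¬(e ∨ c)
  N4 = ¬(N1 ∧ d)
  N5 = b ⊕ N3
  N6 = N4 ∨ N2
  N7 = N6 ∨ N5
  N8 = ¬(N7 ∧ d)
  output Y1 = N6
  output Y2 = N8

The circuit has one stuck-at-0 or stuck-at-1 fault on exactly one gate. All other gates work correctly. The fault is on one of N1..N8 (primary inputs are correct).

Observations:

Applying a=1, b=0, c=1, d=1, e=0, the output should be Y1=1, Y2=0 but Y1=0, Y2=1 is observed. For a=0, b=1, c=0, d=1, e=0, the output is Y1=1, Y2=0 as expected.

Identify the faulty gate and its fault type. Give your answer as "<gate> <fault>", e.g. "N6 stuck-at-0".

N1 stuck-at-1

Fault-free values for test 1 (a=1, b=0, c=1, d=1, e=0): N1=0, N2=1, N3=0, N4=1, N5=0, N6=1, N7=1, N8=0, giving Y1=1, Y2=0. Observed Y1=0, Y2=1.
Test 1: faults giving observed Y1=0, Y2=1 are {N1 stuck-at-1, N6 stuck-at-0}.
Test 2 (a=0, b=1, c=0, d=1, e=0): fault-free N1=1, N2=1, N3=1, N4=0, N5=0, N6=1, N7=1, N8=0 → Y1=1, Y2=0; observed Y1=1, Y2=0. Eliminates N6 stuck-at-0.
Only N1 stuck-at-1 is consistent with every test.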